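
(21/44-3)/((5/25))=-555/44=-12.61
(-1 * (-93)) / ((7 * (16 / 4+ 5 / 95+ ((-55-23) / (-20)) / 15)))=88350 / 28679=3.08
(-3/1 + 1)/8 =-1/4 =-0.25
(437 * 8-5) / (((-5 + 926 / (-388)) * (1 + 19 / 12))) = -8127048 / 44423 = -182.95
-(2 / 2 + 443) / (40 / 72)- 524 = -6616 / 5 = -1323.20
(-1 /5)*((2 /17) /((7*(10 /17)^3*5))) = -0.00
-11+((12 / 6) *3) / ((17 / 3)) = -169 / 17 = -9.94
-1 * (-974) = 974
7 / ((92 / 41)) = 287 / 92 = 3.12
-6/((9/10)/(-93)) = 620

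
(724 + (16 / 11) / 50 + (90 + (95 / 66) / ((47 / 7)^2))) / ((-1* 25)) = -2967130307 / 91121250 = -32.56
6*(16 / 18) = 16 / 3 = 5.33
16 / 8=2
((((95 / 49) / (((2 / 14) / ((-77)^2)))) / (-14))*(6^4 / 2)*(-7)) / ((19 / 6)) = 8232840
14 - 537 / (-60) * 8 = 428 / 5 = 85.60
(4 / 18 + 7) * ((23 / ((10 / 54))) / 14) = 897 / 14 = 64.07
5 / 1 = 5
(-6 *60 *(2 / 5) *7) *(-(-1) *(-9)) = 9072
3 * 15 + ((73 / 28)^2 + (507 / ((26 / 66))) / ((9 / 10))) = 1161729 / 784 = 1481.80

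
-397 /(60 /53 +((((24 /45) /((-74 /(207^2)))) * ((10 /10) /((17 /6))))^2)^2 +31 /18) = -37052838251292611250 /13172587591565187630601859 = -0.00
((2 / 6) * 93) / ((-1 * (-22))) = 31 / 22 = 1.41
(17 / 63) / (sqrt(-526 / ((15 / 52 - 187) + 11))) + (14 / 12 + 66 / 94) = 17 * sqrt(62478806) / 861588 + 527 / 282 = 2.02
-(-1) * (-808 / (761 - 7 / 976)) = -788608 / 742729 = -1.06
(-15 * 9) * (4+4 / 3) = -720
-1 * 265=-265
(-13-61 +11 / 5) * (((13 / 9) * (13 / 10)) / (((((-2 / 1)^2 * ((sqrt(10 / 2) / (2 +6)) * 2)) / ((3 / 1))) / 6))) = -60671 * sqrt(5) / 125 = -1085.32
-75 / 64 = -1.17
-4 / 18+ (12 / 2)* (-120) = -6482 / 9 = -720.22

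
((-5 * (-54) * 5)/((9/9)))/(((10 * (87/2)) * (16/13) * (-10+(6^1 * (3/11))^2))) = -70785/205552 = -0.34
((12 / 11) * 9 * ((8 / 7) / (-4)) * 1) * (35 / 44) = -270 / 121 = -2.23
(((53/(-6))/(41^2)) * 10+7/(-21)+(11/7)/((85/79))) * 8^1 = 25795976/3000585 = 8.60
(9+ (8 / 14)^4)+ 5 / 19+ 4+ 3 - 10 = 290583 / 45619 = 6.37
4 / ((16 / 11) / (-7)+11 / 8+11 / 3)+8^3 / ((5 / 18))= 82363488 / 44665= 1844.03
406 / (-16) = -203 / 8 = -25.38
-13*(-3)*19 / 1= 741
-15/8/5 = -0.38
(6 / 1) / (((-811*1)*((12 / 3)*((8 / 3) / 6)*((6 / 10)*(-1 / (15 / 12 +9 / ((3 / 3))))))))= 1845 / 25952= 0.07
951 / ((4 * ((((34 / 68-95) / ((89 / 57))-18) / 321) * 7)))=-3018791 / 21742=-138.85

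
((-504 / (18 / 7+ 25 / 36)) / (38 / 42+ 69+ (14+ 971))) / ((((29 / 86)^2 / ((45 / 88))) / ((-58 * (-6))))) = -1331530280640 / 5815982161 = -228.94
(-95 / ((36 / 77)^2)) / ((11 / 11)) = -434.61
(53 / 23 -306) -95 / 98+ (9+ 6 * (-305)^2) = 557854.33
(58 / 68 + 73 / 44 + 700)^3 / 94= 145099559604477239 / 39339845248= 3688361.22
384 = 384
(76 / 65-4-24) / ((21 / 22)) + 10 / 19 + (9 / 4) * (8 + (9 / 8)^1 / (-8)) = -65719807 / 6639360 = -9.90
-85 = -85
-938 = -938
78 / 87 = 26 / 29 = 0.90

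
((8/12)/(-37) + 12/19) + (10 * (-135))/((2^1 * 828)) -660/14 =-64303129/1358196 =-47.34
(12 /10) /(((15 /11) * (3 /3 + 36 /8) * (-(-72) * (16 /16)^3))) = 1 /450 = 0.00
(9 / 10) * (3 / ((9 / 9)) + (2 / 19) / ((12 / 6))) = 261 / 95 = 2.75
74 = 74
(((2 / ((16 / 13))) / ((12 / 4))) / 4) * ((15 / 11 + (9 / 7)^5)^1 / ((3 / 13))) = 12698153 / 4437048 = 2.86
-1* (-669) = 669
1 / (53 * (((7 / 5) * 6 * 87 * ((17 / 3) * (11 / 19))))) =95 / 12071598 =0.00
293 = 293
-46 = -46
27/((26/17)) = 459/26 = 17.65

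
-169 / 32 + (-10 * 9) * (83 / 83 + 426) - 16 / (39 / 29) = -47982079 / 1248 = -38447.18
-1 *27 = -27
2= 2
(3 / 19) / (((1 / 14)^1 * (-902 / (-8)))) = 168 / 8569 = 0.02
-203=-203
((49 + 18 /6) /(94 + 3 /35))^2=3312400 /10843849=0.31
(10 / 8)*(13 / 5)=13 / 4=3.25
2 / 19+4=78 / 19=4.11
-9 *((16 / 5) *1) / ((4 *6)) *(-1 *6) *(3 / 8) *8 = 108 / 5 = 21.60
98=98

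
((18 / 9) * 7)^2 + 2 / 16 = 1569 / 8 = 196.12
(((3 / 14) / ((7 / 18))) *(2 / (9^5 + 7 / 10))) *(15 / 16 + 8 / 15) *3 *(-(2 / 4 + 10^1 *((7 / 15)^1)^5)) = -77343359 / 1302045885000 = -0.00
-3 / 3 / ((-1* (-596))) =-1 / 596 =-0.00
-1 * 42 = -42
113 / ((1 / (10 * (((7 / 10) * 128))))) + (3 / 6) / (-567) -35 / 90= 57407395 / 567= 101247.61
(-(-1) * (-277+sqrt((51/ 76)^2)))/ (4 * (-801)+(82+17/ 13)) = 273013/ 3083244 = 0.09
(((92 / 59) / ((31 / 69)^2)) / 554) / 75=73002 / 392640575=0.00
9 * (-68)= -612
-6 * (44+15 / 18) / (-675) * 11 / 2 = 2959 / 1350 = 2.19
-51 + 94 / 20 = -463 / 10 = -46.30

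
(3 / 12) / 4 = 1 / 16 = 0.06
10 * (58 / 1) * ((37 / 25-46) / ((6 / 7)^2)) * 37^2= -721724479 / 15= -48114965.27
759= 759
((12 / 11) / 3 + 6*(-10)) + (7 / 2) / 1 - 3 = -1301 / 22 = -59.14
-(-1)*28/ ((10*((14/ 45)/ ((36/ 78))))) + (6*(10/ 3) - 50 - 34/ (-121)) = -40214/ 1573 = -25.57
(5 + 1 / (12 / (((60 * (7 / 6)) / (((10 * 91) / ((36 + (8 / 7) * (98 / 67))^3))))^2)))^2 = 4177873689440075145985171993333635677281 / 2103359711716971296152260489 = 1986285876907.70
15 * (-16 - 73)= -1335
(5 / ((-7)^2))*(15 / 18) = 25 / 294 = 0.09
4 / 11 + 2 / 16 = 0.49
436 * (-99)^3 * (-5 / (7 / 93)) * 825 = 162292695889500 / 7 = 23184670841357.14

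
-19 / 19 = -1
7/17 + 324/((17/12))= 3895/17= 229.12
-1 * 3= -3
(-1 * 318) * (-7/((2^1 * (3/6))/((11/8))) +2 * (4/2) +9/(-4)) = 10017/4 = 2504.25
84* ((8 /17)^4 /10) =172032 /417605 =0.41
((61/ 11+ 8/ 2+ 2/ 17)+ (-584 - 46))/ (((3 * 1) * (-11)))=116003/ 6171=18.80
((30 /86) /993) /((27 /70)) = 350 /384291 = 0.00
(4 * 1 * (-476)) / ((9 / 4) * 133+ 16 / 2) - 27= -40799 / 1229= -33.20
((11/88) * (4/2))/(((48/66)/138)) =759/16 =47.44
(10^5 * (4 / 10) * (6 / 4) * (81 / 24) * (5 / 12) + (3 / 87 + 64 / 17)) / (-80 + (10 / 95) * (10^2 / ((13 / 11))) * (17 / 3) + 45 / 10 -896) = -61649344536 / 672926759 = -91.61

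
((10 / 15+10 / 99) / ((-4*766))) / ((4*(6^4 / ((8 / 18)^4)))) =-38 / 20150648397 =-0.00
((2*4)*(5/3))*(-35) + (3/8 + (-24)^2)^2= 63694363/192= 331741.47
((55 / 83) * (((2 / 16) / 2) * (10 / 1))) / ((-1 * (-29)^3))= 275 / 16194296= 0.00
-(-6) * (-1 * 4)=-24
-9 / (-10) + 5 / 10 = 7 / 5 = 1.40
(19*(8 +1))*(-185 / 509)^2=5852475 / 259081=22.59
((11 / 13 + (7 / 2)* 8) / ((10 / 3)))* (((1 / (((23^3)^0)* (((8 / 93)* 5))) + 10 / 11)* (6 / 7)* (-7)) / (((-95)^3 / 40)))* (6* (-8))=-0.38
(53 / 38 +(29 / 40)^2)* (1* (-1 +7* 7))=175137 / 1900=92.18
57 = 57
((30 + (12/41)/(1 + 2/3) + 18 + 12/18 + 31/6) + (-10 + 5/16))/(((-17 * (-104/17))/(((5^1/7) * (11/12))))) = 4797353/17192448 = 0.28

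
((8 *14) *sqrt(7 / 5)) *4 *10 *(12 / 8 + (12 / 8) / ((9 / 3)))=10601.61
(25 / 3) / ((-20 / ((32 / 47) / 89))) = -40 / 12549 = -0.00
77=77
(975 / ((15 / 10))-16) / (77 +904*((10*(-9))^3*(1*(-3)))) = 634 / 1977048077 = 0.00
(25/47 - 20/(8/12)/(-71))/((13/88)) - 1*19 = -41843/3337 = -12.54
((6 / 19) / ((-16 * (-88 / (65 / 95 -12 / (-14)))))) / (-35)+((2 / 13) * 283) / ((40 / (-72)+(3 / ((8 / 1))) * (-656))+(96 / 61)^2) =-236057932243389 / 1323279351634240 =-0.18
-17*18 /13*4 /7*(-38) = 46512 /91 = 511.12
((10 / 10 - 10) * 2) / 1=-18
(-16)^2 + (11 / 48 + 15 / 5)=12443 / 48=259.23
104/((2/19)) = 988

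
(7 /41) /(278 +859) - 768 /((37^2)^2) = -22682729 /87367763337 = -0.00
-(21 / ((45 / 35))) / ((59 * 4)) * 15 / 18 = -245 / 4248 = -0.06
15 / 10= 3 / 2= 1.50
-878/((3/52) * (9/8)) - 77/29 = -10594271/783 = -13530.36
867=867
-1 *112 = -112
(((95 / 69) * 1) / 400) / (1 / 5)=19 / 1104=0.02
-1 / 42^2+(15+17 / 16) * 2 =113335 / 3528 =32.12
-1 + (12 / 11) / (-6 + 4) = -1.55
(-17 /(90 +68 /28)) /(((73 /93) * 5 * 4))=-11067 /944620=-0.01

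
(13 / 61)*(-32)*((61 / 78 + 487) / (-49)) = 608752 / 8967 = 67.89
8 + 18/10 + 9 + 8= 134/5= 26.80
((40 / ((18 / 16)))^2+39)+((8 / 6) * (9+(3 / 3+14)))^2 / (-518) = 27298309 / 20979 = 1301.22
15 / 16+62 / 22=661 / 176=3.76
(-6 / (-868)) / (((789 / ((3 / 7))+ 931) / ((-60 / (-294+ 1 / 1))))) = 5 / 9791474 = 0.00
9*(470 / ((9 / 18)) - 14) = 8334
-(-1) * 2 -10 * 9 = -88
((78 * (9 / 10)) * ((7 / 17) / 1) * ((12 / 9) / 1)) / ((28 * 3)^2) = 13 / 2380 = 0.01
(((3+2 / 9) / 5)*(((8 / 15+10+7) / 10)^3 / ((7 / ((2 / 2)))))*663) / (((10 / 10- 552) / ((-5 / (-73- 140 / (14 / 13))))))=-4020309787 / 273364875000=-0.01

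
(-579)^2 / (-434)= -335241 / 434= -772.44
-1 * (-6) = 6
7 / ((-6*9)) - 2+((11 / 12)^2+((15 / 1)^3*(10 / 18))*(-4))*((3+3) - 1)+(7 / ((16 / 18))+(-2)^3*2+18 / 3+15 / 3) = -16197863 / 432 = -37495.05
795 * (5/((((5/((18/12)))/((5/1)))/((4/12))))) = 3975/2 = 1987.50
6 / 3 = 2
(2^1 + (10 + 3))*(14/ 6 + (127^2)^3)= 62938093720370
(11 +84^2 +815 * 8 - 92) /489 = 13495 /489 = 27.60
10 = 10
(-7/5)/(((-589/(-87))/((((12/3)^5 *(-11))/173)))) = 6859776/509485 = 13.46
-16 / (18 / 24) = -64 / 3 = -21.33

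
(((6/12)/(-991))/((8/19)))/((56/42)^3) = -0.00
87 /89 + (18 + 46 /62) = 54406 /2759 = 19.72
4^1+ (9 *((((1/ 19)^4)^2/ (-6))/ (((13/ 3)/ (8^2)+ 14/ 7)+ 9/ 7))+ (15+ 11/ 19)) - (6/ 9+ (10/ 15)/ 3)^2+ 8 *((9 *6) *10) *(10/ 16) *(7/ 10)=11834754901210161002/ 6200138408688747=1908.79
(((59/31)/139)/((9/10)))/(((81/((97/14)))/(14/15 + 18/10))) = 234643/65966481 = 0.00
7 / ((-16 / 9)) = -63 / 16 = -3.94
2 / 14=1 / 7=0.14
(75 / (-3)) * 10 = -250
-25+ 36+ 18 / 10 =64 / 5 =12.80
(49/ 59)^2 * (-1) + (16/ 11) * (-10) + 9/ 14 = -7822575/ 536074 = -14.59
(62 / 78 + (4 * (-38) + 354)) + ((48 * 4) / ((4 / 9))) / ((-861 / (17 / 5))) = 11253943 / 55965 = 201.09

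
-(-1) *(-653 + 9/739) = -652.99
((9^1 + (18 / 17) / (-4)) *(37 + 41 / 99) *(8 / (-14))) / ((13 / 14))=-44448 / 221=-201.12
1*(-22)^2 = 484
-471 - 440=-911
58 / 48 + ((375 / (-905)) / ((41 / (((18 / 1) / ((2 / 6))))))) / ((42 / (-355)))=7257463 / 1246728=5.82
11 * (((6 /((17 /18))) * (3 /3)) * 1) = 1188 /17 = 69.88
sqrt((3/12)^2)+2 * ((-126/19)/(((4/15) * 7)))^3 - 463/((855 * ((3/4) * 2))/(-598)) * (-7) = -1482127361/925965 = -1600.63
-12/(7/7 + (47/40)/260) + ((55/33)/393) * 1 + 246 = 234.06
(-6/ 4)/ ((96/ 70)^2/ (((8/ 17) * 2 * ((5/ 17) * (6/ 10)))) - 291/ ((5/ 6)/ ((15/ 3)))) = 1225/ 1416652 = 0.00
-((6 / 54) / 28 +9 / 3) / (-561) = 757 / 141372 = 0.01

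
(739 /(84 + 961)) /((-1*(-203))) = 739 /212135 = 0.00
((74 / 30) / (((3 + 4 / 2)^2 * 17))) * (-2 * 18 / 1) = -444 / 2125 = -0.21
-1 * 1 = -1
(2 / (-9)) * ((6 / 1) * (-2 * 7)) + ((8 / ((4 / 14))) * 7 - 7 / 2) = 1267 / 6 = 211.17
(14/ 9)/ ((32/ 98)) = 343/ 72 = 4.76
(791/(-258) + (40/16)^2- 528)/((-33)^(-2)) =-98302215/172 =-571524.51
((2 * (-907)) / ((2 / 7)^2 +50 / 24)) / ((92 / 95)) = -1333290 / 1541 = -865.21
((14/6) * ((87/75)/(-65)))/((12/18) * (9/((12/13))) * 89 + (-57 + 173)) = -406/6771375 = -0.00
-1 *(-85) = 85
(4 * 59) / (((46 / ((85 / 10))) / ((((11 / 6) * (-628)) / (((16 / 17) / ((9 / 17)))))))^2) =457695917811 / 135424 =3379725.29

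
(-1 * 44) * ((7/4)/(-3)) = 77/3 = 25.67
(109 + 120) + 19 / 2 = 477 / 2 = 238.50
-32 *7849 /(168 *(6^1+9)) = -31396 /315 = -99.67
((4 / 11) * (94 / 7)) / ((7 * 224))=47 / 15092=0.00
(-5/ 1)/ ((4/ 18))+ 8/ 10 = -217/ 10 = -21.70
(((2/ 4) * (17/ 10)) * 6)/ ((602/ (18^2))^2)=669222/ 453005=1.48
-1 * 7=-7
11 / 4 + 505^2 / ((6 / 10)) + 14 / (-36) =15301585 / 36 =425044.03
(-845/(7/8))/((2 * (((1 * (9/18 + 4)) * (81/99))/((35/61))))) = -371800/4941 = -75.25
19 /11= 1.73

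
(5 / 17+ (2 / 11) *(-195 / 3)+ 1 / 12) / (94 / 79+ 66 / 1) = -2028167 / 11911152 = -0.17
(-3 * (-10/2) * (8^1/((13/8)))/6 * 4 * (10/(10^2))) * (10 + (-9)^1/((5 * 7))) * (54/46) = 589248/10465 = 56.31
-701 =-701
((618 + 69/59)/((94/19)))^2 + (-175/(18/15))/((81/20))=116798434685803/7474222188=15626.83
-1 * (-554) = 554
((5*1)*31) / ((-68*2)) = -155 / 136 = -1.14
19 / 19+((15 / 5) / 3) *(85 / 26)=111 / 26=4.27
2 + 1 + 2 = 5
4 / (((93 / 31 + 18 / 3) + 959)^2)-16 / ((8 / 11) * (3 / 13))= -66997213 / 702768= -95.33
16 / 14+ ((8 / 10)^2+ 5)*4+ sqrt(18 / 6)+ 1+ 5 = sqrt(3)+ 5198 / 175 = 31.43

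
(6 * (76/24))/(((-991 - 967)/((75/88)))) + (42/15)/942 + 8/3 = 1079919373/405775920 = 2.66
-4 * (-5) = 20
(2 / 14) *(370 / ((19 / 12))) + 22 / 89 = 398086 / 11837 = 33.63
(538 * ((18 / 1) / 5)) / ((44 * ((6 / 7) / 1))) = 5649 / 110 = 51.35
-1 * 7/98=-1/14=-0.07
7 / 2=3.50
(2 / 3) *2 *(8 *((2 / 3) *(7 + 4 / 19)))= 8768 / 171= 51.27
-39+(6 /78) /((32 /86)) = -8069 /208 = -38.79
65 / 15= 13 / 3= 4.33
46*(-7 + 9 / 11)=-3128 / 11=-284.36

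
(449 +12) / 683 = 461 / 683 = 0.67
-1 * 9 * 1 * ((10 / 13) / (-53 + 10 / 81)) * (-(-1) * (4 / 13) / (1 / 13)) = 29160 / 55679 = 0.52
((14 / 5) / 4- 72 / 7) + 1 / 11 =-7311 / 770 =-9.49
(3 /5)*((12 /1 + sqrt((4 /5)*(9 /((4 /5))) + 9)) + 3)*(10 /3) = 6*sqrt(2) + 30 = 38.49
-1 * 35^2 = -1225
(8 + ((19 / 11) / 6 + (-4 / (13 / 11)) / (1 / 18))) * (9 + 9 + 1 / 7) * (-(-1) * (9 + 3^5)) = -34412682 / 143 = -240648.13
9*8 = 72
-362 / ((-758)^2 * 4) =-181 / 1149128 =-0.00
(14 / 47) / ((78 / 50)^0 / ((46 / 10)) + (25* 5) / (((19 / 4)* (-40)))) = -1748 / 2585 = -0.68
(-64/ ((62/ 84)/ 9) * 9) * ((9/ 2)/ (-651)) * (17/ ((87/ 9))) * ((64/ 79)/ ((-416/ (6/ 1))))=-28553472/ 28621463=-1.00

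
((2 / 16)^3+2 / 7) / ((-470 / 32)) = -1031 / 52640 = -0.02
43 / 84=0.51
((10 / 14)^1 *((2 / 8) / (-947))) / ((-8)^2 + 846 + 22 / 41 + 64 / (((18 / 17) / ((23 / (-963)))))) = -1776735 / 8565820173232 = -0.00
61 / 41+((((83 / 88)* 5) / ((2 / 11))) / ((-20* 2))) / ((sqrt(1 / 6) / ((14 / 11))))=61 / 41 - 581* sqrt(6) / 704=-0.53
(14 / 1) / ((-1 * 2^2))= -7 / 2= -3.50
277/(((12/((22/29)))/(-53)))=-161491/174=-928.11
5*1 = 5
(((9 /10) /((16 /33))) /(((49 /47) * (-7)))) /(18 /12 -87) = 1551 /521360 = 0.00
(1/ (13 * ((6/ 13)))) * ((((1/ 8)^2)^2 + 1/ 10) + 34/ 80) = 10757/ 122880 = 0.09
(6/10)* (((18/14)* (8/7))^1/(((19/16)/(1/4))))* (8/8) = 864/4655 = 0.19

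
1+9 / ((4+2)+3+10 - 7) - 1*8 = -25 / 4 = -6.25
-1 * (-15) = 15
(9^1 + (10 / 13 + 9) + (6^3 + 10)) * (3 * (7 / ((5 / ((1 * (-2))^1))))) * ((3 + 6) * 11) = -13230756 / 65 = -203550.09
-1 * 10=-10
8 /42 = 4 /21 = 0.19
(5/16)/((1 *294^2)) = 5/1382976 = 0.00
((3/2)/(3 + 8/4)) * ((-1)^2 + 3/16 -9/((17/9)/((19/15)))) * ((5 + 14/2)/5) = -59337/17000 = -3.49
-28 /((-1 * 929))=28 /929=0.03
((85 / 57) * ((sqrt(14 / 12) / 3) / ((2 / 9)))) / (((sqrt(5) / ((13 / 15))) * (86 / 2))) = 0.02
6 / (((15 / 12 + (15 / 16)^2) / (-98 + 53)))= -13824 / 109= -126.83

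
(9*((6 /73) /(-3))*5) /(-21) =30 /511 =0.06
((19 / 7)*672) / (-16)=-114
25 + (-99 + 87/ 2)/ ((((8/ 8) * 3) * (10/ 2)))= 213/ 10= 21.30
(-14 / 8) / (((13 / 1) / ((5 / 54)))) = -35 / 2808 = -0.01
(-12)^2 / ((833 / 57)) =8208 / 833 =9.85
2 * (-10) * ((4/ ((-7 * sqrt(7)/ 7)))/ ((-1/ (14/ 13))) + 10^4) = -200000 -160 * sqrt(7)/ 13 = -200032.56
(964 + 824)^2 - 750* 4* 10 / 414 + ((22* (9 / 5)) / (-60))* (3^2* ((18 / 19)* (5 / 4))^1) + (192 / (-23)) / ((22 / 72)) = 922031779993 / 288420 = 3196837.18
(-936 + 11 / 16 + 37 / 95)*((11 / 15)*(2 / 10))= -15631913 / 114000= -137.12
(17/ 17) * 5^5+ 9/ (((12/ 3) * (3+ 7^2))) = 650009/ 208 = 3125.04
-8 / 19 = -0.42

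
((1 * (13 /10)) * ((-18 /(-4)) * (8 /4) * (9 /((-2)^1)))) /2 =-1053 /40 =-26.32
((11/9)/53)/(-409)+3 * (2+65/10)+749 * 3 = 886697663/390186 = 2272.50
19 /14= 1.36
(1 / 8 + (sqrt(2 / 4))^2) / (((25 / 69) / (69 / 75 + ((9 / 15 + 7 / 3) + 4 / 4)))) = 2093 / 250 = 8.37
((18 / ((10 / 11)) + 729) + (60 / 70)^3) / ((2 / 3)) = 1927908 / 1715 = 1124.14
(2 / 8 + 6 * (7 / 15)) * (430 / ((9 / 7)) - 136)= 54473 / 90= 605.26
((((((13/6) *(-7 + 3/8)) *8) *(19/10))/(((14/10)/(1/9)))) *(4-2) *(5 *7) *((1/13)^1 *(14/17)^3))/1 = -6908020/132651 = -52.08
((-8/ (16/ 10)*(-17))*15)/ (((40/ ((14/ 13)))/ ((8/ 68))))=105/ 26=4.04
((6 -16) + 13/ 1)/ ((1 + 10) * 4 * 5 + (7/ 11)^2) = 363/ 26669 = 0.01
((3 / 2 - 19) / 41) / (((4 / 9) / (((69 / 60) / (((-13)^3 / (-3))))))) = -4347 / 2882464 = -0.00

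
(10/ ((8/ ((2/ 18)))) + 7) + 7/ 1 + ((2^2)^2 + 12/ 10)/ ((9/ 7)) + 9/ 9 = 1711/ 60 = 28.52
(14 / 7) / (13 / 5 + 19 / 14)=0.51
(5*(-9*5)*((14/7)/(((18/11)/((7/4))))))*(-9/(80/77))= 266805/64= 4168.83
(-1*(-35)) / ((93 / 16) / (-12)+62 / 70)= 78400 / 899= 87.21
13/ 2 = 6.50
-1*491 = -491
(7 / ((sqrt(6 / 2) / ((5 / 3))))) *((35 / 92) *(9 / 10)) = 245 *sqrt(3) / 184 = 2.31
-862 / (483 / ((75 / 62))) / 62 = -10775 / 309442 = -0.03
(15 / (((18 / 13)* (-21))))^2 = 4225 / 15876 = 0.27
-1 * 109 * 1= -109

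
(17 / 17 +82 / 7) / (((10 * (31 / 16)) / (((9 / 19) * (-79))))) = -506232 / 20615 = -24.56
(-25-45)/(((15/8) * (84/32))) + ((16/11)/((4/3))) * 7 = -652/99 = -6.59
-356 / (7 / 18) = -6408 / 7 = -915.43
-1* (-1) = 1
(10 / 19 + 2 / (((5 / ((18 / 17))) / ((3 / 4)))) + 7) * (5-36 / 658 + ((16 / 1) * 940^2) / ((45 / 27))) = 35353396667156 / 531335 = 66536924.29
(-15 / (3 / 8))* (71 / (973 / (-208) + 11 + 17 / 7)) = -4135040 / 12741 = -324.55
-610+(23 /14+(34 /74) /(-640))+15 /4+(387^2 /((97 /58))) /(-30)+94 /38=-1095880449813 /305495680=-3587.22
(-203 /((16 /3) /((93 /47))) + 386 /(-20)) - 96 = -716713 /3760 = -190.62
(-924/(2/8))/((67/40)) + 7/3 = -443051/201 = -2204.23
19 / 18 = 1.06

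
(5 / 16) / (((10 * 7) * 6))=1 / 1344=0.00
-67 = -67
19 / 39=0.49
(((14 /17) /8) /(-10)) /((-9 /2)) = 7 /3060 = 0.00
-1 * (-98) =98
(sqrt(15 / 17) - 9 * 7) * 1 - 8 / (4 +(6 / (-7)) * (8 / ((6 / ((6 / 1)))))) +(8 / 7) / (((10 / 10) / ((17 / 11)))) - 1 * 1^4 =-22882 / 385 +sqrt(255) / 17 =-58.49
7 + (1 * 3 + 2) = 12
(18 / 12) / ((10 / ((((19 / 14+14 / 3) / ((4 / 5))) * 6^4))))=20493 / 14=1463.79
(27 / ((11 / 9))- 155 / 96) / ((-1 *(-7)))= 3089 / 1056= 2.93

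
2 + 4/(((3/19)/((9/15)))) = 86/5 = 17.20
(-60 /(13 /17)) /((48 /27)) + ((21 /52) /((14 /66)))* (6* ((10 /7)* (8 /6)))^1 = -22.38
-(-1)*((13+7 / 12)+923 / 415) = 78721 / 4980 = 15.81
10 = 10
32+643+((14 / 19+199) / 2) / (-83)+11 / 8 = 8517967 / 12616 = 675.17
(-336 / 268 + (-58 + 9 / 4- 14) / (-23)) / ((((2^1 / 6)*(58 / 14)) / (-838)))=-96481035 / 89378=-1079.47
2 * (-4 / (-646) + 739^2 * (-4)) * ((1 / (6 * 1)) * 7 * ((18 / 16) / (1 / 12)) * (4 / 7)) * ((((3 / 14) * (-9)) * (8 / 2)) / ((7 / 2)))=1371663713520 / 15827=86666058.86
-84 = -84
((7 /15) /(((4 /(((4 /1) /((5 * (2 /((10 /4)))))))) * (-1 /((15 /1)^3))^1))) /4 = -1575 /16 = -98.44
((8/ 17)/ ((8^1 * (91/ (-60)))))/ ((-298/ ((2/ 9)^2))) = 40/ 6223581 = 0.00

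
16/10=8/5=1.60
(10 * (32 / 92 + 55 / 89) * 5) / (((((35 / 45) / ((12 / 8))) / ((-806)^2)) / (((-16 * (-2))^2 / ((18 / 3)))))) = 147954858854400 / 14329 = 10325553692.12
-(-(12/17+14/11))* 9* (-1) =-3330/187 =-17.81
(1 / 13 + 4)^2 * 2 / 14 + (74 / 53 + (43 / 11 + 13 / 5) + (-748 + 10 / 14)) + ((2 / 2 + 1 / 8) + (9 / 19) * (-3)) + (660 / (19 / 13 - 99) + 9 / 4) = -17608639278961 / 23737124840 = -741.82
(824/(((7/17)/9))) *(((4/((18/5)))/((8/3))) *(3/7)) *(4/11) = 630360/539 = 1169.50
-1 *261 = -261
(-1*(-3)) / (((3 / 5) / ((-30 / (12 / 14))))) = -175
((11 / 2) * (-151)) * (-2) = 1661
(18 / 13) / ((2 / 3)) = 27 / 13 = 2.08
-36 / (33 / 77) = -84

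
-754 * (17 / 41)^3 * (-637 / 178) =1179852037 / 6133969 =192.35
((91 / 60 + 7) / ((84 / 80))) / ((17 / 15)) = 365 / 51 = 7.16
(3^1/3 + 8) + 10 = 19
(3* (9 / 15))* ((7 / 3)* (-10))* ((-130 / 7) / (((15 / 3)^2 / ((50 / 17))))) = 1560 / 17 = 91.76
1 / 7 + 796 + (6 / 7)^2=39047 / 49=796.88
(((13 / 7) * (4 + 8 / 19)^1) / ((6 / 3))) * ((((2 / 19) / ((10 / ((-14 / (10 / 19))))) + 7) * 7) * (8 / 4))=183456 / 475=386.22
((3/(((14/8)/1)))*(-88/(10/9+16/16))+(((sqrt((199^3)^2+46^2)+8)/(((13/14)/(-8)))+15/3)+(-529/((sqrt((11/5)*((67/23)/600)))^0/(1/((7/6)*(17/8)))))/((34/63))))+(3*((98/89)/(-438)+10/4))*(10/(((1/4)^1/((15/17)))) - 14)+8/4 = -67894760.60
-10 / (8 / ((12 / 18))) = -5 / 6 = -0.83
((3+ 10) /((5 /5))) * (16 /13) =16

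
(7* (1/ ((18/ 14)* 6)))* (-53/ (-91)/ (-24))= -371/ 16848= -0.02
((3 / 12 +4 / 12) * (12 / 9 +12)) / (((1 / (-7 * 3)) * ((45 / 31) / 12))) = -12152 / 9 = -1350.22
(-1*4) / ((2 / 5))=-10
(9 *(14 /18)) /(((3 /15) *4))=35 /4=8.75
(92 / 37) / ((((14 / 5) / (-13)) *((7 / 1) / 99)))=-296010 / 1813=-163.27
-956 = -956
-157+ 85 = -72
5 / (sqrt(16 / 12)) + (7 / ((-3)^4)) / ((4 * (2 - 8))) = -7 / 1944 + 5 * sqrt(3) / 2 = 4.33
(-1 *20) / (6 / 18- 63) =15 / 47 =0.32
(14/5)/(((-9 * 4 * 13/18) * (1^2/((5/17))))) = -7/221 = -0.03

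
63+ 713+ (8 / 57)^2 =2521288 / 3249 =776.02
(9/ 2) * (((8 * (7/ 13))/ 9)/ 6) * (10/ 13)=0.28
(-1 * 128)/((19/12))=-1536/19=-80.84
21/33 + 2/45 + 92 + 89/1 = 89932/495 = 181.68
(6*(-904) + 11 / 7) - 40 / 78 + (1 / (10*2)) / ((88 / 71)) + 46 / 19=-5420.48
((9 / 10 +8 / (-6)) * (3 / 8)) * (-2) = 13 / 40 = 0.32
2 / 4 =1 / 2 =0.50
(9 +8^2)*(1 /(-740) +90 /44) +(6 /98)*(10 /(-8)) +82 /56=60071223 /398860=150.61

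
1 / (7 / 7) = 1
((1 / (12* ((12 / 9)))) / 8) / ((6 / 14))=7 / 384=0.02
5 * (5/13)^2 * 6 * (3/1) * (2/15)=300/169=1.78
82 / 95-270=-25568 / 95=-269.14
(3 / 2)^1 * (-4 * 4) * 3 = -72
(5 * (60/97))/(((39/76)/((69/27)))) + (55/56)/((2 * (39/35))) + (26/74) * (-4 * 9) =21461213/6718608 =3.19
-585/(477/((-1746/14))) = 56745/371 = 152.95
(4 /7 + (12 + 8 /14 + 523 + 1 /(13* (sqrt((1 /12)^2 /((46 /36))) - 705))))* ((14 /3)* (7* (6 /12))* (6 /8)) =4461879944571 /679362164 - 7* sqrt(46) /339681082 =6567.75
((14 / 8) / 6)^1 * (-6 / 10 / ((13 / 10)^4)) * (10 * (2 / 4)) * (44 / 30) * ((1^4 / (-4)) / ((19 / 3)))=9625 / 542659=0.02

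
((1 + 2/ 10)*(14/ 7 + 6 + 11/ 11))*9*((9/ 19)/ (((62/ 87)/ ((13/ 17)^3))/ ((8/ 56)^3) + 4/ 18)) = 0.08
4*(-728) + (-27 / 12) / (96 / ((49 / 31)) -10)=-28957369 / 9944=-2912.04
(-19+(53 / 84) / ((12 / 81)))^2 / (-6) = -2725801 / 75264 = -36.22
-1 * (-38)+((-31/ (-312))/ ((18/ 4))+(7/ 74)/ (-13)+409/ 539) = 1085660159/ 27999972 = 38.77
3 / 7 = 0.43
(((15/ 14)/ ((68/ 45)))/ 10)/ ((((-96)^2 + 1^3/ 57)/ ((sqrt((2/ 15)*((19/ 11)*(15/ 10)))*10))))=7695*sqrt(1045)/ 5501077736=0.00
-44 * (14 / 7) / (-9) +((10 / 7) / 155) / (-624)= 1985981 / 203112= 9.78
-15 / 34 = -0.44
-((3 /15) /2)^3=-1 /1000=-0.00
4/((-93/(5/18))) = -10/837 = -0.01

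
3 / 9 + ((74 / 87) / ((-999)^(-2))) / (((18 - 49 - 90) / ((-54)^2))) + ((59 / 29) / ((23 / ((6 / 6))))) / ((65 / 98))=-321952201092259 / 15737865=-20457171.36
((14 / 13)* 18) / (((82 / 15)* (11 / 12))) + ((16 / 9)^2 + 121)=60801271 / 474903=128.03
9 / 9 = 1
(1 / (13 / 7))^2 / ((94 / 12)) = 294 / 7943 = 0.04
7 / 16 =0.44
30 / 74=15 / 37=0.41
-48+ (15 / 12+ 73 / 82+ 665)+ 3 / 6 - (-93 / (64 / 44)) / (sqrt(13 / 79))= 1023 * sqrt(1027) / 208+ 101621 / 164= 777.26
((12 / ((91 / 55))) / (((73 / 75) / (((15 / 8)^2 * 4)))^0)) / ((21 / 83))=18260 / 637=28.67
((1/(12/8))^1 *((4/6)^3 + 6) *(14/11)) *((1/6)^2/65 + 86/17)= 2817598/104247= 27.03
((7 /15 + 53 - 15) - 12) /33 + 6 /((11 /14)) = 4177 /495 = 8.44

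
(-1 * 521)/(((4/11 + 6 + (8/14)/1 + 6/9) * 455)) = -17193/114140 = -0.15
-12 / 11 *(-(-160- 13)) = -2076 / 11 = -188.73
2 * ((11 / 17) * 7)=154 / 17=9.06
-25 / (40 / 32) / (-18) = 10 / 9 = 1.11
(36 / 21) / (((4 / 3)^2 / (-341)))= -9207 / 28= -328.82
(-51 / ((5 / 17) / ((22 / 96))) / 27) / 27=-3179 / 58320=-0.05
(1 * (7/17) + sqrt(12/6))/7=1/17 + sqrt(2)/7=0.26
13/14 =0.93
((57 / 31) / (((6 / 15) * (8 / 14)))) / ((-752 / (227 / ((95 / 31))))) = -4767 / 6016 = -0.79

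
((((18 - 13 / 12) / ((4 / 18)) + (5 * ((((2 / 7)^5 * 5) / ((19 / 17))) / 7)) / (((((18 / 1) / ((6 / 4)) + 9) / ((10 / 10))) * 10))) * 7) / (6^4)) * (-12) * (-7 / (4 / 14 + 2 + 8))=28587659039 / 8513600256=3.36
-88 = -88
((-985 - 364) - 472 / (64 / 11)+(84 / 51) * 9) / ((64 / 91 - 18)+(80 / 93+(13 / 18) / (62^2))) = 151493903379 / 1759341985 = 86.11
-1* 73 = -73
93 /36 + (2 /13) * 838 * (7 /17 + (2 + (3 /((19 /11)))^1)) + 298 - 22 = 40987337 /50388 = 813.43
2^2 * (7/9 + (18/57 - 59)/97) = 11464/16587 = 0.69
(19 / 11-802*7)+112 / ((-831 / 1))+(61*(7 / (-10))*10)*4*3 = -98141501 / 9141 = -10736.41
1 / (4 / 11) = 11 / 4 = 2.75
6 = 6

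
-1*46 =-46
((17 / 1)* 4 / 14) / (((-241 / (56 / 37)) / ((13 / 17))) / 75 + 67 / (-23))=-6099600 / 7144747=-0.85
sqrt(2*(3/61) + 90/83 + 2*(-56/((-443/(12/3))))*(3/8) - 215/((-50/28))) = 59*sqrt(4406396592310)/11214545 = 11.04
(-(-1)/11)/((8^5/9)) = 9/360448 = 0.00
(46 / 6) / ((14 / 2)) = 23 / 21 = 1.10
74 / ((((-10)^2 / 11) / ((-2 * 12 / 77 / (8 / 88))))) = -4884 / 175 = -27.91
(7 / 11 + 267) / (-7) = -2944 / 77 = -38.23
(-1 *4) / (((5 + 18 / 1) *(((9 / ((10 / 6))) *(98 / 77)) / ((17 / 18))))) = -935 / 39123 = -0.02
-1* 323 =-323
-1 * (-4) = 4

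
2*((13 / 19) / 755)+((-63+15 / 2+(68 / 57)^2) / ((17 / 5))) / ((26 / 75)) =-33161215537 / 722815860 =-45.88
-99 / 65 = -1.52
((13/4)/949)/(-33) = -1/9636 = -0.00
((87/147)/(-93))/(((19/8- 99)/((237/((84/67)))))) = 0.01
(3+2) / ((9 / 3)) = 5 / 3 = 1.67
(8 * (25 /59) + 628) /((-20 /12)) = -111756 /295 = -378.83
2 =2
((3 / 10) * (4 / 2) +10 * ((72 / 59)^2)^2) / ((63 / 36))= 13.02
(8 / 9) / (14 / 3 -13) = -8 / 75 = -0.11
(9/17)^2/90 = 9/2890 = 0.00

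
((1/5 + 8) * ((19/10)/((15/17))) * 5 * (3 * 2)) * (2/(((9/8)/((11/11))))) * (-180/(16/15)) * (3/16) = -119187/4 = -29796.75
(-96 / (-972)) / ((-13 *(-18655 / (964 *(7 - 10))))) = -7712 / 6547905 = -0.00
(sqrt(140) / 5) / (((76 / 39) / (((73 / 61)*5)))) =2847*sqrt(35) / 2318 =7.27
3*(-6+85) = 237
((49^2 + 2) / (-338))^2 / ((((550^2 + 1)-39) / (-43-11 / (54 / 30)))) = -10907217 / 1329018028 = -0.01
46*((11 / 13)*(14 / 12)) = 1771 / 39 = 45.41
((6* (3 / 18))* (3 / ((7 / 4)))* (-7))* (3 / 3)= -12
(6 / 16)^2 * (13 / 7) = 117 / 448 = 0.26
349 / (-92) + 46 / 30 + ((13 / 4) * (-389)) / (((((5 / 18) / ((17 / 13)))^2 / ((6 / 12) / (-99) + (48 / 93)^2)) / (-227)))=1576110150083893 / 948218700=1662179.99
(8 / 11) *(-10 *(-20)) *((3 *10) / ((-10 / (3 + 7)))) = -48000 / 11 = -4363.64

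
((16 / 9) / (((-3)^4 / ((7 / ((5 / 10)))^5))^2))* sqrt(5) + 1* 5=5 + 4628074479616* sqrt(5) / 59049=175255964.31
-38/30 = -19/15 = -1.27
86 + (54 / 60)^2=8681 / 100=86.81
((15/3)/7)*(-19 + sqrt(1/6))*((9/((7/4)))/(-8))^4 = -623295/268912 + 10935*sqrt(6)/537824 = -2.27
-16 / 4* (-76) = 304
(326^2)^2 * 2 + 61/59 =1332761404829/59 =22589176353.03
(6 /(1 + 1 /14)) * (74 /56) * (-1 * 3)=-22.20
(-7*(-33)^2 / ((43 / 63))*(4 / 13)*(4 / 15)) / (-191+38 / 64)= 9106944 / 1892215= 4.81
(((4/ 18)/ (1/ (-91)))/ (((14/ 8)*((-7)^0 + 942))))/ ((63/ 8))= -832/ 534681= -0.00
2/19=0.11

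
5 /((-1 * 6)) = -5 /6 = -0.83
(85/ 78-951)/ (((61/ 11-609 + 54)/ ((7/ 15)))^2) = -439297397/ 641100376800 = -0.00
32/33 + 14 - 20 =-166/33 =-5.03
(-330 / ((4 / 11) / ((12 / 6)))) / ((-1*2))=907.50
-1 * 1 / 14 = -1 / 14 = -0.07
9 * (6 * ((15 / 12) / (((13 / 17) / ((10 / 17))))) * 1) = 675 / 13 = 51.92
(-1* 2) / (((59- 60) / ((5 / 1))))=10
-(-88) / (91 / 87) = 7656 / 91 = 84.13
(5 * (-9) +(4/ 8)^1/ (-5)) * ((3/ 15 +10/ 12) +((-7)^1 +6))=-451/ 300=-1.50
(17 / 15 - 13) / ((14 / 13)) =-1157 / 105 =-11.02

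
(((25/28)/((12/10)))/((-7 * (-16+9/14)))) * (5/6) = 125/21672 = 0.01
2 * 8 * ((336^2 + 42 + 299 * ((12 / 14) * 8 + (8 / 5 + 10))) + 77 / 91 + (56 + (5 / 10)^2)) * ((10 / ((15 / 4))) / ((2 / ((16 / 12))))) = 4601495104 / 1365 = 3371058.68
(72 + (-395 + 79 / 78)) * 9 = -75345 / 26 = -2897.88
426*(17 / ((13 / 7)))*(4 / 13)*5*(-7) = -7097160 / 169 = -41995.03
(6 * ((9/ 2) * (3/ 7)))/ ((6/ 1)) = 27/ 14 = 1.93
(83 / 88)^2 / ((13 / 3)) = 20667 / 100672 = 0.21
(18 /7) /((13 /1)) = 18 /91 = 0.20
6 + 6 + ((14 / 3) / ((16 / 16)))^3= 3068 / 27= 113.63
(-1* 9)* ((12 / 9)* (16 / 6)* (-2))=64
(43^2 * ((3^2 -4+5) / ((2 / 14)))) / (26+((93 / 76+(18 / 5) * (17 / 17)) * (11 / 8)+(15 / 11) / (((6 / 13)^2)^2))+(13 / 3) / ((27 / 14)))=350579275200 / 175874803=1993.35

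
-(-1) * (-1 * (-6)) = 6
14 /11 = 1.27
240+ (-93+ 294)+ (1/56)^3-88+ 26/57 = 3538135609/10010112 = 353.46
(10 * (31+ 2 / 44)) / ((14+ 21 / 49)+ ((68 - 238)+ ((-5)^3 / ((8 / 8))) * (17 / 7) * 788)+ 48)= -23905 / 18427783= -0.00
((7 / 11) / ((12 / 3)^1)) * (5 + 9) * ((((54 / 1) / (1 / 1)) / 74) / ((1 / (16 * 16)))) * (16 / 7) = 387072 / 407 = 951.04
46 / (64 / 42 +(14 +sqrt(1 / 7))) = 314916 / 106213-2898 * sqrt(7) / 106213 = 2.89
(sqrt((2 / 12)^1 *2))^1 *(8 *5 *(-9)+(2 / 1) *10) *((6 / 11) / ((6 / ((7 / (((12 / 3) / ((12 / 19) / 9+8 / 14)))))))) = -21760 *sqrt(3) / 1881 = -20.04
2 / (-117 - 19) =-1 / 68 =-0.01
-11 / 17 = -0.65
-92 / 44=-2.09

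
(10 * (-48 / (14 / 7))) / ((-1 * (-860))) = -12 / 43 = -0.28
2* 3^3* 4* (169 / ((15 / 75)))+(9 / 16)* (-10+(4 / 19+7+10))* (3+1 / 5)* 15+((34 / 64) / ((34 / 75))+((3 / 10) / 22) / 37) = 452141349747 / 2474560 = 182715.86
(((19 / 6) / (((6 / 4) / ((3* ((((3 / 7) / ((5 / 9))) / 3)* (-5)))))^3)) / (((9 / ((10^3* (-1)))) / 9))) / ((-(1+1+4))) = -3078000 / 343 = -8973.76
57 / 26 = 2.19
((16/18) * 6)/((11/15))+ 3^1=113/11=10.27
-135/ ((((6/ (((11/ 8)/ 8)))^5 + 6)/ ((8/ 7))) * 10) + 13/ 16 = 126632784028217/ 155855791274960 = 0.81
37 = 37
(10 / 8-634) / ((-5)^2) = -25.31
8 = 8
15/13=1.15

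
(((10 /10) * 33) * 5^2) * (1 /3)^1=275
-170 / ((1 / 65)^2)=-718250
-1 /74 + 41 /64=1485 /2368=0.63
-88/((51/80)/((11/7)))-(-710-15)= 181385/357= 508.08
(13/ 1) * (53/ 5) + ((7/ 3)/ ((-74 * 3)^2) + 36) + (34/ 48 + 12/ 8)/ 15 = 257184517/ 1478520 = 173.95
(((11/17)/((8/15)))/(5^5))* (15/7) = 99/119000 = 0.00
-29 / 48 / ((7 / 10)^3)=-3625 / 2058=-1.76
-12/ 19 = -0.63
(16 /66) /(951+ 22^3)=8 /382767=0.00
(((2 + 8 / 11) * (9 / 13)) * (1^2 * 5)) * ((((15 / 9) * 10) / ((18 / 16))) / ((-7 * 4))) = -5000 / 1001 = -5.00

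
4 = 4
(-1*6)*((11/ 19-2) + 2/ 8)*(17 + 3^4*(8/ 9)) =23763/ 38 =625.34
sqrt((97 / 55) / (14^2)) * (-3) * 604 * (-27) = 24462 * sqrt(5335) / 385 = 4640.86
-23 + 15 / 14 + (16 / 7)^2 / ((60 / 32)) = -28139 / 1470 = -19.14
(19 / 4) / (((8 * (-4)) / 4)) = -19 / 32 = -0.59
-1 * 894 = -894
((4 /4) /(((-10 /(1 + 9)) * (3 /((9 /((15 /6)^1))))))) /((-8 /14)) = 21 /10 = 2.10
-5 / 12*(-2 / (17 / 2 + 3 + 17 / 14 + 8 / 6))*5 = 35 / 118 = 0.30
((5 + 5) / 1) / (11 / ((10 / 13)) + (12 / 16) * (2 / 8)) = 800 / 1159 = 0.69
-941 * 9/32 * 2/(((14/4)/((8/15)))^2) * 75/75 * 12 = -180672/1225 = -147.49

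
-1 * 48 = -48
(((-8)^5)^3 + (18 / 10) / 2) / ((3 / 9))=-1055531162664933 / 10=-105553116266493.30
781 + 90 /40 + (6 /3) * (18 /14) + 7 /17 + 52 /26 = 375199 /476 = 788.23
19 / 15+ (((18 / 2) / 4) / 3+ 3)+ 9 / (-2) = 31 / 60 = 0.52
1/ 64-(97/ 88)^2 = -1161/ 968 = -1.20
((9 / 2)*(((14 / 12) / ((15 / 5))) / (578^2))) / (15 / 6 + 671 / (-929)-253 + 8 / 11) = -71533 / 3420764251656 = -0.00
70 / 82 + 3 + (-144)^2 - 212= 20527.85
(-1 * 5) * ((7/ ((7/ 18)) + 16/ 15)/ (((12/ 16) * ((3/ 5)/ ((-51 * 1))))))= 10804.44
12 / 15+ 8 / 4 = 14 / 5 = 2.80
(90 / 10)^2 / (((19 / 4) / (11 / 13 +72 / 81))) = 7308 / 247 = 29.59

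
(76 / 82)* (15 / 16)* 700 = 49875 / 82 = 608.23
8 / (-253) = -8 / 253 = -0.03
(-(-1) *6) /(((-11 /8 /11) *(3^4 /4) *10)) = -0.24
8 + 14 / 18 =79 / 9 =8.78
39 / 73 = 0.53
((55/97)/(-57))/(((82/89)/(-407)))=1992265/453378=4.39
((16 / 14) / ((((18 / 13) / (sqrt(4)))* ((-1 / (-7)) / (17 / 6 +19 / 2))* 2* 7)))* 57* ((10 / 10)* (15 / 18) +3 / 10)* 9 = 621452 / 105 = 5918.59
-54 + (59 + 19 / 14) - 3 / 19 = 6.20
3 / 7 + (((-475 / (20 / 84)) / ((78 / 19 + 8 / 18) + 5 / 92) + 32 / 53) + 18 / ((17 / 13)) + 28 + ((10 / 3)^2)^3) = 981.23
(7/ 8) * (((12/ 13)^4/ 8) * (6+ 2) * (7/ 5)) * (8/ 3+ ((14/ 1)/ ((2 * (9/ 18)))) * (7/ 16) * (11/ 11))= 7.82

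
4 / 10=2 / 5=0.40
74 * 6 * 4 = 1776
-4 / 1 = -4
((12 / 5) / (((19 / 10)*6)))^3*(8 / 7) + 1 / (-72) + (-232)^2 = 186066112115 / 3456936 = 53824.00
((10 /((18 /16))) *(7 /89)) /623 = 80 /71289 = 0.00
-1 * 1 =-1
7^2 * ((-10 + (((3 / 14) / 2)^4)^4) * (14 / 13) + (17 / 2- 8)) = -1361073979848650342213823 / 2704878351759146221568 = -503.19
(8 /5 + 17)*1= 93 /5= 18.60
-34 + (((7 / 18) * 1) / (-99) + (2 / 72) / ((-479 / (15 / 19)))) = -1102951675 / 32435964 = -34.00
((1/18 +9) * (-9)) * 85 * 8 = -55420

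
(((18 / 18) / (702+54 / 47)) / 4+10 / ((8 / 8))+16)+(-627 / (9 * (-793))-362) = -35213047369 / 104828256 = -335.91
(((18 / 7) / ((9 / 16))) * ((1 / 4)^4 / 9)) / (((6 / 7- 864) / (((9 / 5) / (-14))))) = 1 / 3383520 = 0.00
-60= -60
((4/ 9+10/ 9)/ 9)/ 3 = 14/ 243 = 0.06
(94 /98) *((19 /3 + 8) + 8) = 3149 /147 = 21.42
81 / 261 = 9 / 29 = 0.31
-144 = -144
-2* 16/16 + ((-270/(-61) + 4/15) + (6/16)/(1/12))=13163/1830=7.19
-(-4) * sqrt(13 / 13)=4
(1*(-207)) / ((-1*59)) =207 / 59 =3.51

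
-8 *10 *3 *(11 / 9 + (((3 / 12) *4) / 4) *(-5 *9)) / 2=3610 / 3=1203.33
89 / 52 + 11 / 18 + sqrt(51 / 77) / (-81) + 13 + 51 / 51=7639 / 468-sqrt(3927) / 6237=16.31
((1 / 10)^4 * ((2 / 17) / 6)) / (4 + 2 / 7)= 7 / 15300000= 0.00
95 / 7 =13.57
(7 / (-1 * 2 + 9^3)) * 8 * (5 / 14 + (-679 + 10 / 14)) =-37964 / 727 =-52.22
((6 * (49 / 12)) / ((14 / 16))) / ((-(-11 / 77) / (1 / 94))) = 98 / 47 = 2.09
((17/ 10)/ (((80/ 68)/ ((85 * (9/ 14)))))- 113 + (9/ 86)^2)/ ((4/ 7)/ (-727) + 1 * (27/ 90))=-25616678869/ 225237784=-113.73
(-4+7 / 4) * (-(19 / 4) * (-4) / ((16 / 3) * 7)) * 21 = -1539 / 64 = -24.05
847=847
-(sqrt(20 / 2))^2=-10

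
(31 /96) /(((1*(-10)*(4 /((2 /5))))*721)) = -31 /6921600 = -0.00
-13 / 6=-2.17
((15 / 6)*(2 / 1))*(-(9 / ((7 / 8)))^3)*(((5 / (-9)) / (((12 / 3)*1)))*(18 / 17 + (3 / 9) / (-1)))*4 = 12787200 / 5831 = 2192.97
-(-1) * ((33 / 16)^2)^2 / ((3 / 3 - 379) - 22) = -1185921 / 26214400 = -0.05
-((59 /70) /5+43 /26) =-4146 /2275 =-1.82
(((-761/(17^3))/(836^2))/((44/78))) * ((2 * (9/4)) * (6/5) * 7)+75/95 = 298182047469/377704365280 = 0.79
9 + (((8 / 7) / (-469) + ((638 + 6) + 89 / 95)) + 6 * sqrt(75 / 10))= 3 * sqrt(30) + 203952332 / 311885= 670.37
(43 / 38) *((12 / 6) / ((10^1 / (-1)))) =-43 / 190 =-0.23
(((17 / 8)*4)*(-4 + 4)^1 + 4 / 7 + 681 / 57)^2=2772225 / 17689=156.72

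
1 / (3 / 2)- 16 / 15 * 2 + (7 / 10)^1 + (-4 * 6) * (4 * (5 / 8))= -1823 / 30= -60.77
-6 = -6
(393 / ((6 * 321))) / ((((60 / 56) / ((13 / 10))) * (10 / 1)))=0.02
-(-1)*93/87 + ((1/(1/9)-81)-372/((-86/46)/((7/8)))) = 257315/2494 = 103.17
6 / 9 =2 / 3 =0.67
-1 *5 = -5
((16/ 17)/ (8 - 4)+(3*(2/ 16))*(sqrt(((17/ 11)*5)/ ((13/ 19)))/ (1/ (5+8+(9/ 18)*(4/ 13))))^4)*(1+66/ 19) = 568682346450409615/ 88774671128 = 6405907.67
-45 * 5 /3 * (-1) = 75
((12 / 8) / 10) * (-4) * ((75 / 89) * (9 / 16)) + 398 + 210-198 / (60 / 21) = 3833519 / 7120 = 538.42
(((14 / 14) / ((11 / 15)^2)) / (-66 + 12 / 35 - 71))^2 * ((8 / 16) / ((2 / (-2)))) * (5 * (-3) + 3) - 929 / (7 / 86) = -26759970192498556 / 2344604220343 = -11413.43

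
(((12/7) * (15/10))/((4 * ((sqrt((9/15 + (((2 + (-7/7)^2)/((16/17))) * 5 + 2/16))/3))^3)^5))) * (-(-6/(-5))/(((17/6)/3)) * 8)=-0.00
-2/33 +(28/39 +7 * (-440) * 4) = -1761666/143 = -12319.34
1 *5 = 5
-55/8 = -6.88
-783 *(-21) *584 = 9602712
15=15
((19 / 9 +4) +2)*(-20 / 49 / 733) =-1460 / 323253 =-0.00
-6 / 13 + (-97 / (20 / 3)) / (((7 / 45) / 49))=-238353 / 52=-4583.71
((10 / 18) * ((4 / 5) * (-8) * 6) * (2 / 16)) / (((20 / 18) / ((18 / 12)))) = -18 / 5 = -3.60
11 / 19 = 0.58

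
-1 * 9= -9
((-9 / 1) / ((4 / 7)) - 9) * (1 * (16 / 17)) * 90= -2096.47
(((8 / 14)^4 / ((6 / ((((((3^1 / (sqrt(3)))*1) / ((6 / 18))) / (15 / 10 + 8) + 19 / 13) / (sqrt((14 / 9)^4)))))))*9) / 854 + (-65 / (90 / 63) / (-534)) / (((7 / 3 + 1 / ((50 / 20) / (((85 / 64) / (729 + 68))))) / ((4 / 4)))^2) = 23328*sqrt(3) / 954486337 + 29201703755298869136 / 1853575359131668577951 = 0.02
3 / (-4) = -3 / 4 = -0.75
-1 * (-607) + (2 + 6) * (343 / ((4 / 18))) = 12955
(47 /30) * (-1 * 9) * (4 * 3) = -846 /5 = -169.20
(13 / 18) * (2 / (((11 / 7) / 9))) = 91 / 11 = 8.27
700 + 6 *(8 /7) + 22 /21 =14866 /21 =707.90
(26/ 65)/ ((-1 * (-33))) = 2/ 165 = 0.01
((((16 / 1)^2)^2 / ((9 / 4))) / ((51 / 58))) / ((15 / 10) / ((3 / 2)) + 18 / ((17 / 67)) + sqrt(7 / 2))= 37189844992 / 80714745- 258473984 * sqrt(14) / 80714745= 448.77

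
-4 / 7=-0.57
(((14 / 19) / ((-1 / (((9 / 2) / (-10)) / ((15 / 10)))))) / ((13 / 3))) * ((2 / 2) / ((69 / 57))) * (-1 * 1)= -63 / 1495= -0.04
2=2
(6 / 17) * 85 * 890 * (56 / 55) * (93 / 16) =1738170 / 11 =158015.45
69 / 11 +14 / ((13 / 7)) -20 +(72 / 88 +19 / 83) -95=-1188582 / 11869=-100.14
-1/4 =-0.25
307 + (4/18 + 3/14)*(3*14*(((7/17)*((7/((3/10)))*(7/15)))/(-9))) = 1230487/4131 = 297.87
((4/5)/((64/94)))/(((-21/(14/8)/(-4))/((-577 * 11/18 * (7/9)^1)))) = -2088163/19440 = -107.42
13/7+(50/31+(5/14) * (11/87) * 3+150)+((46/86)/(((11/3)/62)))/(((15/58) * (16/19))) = 11616696529/59531780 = 195.13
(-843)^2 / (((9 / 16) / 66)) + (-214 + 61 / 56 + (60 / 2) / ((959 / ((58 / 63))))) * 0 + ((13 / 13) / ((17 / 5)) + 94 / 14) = 9922555938 / 119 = 83382823.01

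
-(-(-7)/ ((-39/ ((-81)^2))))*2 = 30618/ 13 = 2355.23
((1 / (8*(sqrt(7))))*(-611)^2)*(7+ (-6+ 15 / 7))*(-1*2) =-4106531*sqrt(7) / 98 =-110865.92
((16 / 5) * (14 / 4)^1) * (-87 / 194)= -2436 / 485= -5.02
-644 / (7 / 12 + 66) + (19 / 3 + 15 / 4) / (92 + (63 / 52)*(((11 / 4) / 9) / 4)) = -1756272032 / 183660537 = -9.56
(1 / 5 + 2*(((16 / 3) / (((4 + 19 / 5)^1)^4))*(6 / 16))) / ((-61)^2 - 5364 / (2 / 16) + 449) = -2325941 / 448136656110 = -0.00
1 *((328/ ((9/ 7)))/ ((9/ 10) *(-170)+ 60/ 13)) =-29848/ 17361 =-1.72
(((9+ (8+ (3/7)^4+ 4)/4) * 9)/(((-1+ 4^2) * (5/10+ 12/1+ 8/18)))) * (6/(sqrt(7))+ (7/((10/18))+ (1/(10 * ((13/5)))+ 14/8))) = 9.27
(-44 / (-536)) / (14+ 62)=11 / 10184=0.00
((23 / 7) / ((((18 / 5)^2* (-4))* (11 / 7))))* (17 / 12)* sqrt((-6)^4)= -2.06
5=5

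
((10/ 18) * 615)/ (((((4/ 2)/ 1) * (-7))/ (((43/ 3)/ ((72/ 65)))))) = -2864875/ 9072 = -315.79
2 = 2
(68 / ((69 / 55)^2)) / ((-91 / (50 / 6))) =-5142500 / 1299753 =-3.96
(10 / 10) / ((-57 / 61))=-61 / 57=-1.07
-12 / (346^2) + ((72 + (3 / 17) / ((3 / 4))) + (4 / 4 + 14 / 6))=115346213 / 1526379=75.57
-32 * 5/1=-160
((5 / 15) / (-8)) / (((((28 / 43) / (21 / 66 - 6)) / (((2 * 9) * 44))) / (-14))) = -16125 / 4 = -4031.25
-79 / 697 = -0.11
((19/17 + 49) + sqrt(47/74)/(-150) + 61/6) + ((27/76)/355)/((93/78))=642871528/10663845- sqrt(3478)/11100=60.28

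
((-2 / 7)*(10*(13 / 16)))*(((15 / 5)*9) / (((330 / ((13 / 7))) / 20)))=-7605 / 1078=-7.05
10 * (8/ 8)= 10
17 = 17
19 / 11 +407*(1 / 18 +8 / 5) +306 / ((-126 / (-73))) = 5910071 / 6930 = 852.82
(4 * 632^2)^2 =2552632508416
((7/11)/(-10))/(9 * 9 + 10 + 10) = -7/11110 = -0.00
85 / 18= 4.72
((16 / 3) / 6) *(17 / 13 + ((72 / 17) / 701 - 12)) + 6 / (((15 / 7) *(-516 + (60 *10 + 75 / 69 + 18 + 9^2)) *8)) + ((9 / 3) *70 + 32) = 27451255259489 / 118068392520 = 232.50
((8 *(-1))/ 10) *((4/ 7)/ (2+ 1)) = -16/ 105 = -0.15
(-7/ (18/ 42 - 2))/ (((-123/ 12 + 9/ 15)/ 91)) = -89180/ 2123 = -42.01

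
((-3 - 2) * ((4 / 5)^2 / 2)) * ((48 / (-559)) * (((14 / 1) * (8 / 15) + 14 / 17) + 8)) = 531712 / 237575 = 2.24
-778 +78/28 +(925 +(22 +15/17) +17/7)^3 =858216328.07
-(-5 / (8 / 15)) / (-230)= -15 / 368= -0.04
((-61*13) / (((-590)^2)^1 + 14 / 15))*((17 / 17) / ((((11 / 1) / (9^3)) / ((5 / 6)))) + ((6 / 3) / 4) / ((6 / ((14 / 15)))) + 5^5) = -1248381043 / 172309962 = -7.24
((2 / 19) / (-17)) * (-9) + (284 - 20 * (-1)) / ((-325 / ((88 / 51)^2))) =-43834294 / 16061175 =-2.73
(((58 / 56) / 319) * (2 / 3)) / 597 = 1 / 275814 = 0.00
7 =7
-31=-31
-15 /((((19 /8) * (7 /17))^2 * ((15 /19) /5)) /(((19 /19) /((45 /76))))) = -73984 /441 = -167.76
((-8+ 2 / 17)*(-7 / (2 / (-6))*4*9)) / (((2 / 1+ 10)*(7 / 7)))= -8442 / 17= -496.59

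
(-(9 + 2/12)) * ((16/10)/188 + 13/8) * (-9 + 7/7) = 33781/282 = 119.79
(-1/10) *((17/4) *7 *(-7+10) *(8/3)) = -23.80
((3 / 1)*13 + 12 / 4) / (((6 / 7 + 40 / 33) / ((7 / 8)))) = 33957 / 1912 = 17.76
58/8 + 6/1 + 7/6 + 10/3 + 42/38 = 1433/76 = 18.86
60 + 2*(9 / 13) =798 / 13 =61.38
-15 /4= -3.75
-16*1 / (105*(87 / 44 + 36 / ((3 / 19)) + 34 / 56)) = -176 / 266325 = -0.00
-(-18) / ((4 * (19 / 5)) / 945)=42525 / 38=1119.08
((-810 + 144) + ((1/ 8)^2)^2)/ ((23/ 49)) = -133668815/ 94208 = -1418.87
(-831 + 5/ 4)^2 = 11015761/ 16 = 688485.06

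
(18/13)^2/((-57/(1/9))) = -12/3211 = -0.00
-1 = -1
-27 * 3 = -81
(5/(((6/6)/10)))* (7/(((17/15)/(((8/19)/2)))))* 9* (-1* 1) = -189000/323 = -585.14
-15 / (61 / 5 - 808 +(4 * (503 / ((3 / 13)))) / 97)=21825 / 1027109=0.02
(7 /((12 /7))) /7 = 7 /12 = 0.58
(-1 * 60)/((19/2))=-120/19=-6.32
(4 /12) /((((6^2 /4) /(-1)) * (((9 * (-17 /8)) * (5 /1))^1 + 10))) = 8 /18495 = 0.00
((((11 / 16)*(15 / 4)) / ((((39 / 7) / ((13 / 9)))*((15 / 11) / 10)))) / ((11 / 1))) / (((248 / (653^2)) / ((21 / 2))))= 1149172255 / 142848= 8044.72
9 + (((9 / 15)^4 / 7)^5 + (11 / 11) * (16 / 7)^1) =18089199069648893776 / 1602840423583984375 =11.29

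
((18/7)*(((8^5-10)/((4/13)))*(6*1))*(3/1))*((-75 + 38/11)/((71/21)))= -7403704074/71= -104277522.17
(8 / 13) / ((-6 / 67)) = -268 / 39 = -6.87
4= 4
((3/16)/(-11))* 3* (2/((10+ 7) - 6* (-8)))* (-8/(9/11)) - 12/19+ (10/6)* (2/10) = -0.28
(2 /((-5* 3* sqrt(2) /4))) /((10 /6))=-4* sqrt(2) /25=-0.23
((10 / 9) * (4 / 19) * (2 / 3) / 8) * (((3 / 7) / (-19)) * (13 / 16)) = -65 / 181944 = -0.00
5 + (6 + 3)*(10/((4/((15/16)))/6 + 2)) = 2330/61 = 38.20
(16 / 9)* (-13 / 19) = -208 / 171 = -1.22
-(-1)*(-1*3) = -3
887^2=786769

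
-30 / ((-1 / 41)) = 1230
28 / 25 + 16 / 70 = 236 / 175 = 1.35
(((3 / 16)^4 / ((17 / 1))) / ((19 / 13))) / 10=1053 / 211681280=0.00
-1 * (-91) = 91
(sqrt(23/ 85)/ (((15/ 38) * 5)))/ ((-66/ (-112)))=2128 * sqrt(1955)/ 210375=0.45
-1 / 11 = -0.09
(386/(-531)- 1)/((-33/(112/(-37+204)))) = 102704/2926341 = 0.04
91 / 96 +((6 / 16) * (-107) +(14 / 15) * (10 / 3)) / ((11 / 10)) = -103597 / 3168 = -32.70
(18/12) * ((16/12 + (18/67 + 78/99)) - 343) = -753089/1474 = -510.92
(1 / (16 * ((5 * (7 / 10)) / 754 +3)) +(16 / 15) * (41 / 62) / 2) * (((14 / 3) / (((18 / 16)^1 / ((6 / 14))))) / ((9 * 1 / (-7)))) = -88133948 / 170660115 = -0.52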